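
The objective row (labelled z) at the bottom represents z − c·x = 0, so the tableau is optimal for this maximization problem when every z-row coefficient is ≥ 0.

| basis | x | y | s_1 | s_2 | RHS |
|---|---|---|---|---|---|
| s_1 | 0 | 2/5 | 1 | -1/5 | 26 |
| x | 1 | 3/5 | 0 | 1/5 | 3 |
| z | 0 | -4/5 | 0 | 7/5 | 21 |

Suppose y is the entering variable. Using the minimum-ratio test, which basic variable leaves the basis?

x

Column y entries and ratios — s_1: 26/(2/5) = 65; x: 3/(3/5) = 5.
Smallest ratio is 5 in the row of x, so x leaves.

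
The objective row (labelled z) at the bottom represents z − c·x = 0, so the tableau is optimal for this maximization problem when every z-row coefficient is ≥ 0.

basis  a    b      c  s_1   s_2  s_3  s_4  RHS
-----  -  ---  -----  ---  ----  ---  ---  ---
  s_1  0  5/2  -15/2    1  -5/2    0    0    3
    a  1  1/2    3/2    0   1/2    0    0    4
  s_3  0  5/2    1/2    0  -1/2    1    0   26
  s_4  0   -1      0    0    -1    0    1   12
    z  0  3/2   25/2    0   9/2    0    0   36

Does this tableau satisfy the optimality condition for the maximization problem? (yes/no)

Every z-row coefficient is ≥ 0, so the tableau is optimal.

yes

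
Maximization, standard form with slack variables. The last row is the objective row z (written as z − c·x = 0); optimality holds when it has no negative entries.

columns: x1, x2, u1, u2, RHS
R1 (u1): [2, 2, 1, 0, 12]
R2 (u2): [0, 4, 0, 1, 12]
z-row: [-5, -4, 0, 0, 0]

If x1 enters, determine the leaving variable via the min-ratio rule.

Column x1 entries and ratios — u1: 12/2 = 6; u2: 0 ≤ 0, skip.
Smallest ratio is 6 in the row of u1, so u1 leaves.

u1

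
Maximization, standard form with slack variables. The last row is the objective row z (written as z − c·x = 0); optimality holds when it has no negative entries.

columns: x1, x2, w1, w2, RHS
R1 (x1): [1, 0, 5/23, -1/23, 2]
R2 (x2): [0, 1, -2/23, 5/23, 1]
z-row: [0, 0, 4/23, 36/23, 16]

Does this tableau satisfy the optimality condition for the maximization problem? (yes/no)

Every z-row coefficient is ≥ 0, so the tableau is optimal.

yes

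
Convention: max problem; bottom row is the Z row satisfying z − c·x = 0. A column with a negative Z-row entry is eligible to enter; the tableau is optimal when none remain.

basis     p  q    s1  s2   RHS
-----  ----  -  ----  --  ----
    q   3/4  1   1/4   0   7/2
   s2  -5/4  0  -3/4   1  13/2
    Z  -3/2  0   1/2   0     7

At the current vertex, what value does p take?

p is not in the basis, so in the current basic feasible solution p = 0.

0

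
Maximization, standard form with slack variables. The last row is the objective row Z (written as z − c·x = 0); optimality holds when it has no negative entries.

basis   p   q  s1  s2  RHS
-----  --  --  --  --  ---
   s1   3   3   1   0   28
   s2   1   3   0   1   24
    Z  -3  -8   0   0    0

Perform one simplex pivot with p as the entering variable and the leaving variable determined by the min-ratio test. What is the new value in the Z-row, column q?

Ratio test on column p — row 1: 28/3 = 28/3; row 2: 24/1 = 24. Minimum is 28/3 at row 1 (s1 leaves); pivot element 3.
Divide row 1 by 3; eliminate column p from the other rows.
Z-row update in column q: -8 − (-3)·1 = -5.

-5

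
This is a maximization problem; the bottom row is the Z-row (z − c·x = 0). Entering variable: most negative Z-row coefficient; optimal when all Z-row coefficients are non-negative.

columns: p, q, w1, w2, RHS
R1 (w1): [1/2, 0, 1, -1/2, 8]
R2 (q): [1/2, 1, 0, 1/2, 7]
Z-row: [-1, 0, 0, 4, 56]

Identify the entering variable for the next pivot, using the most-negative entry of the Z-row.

Negative Z-row entries: p: -1.
The most negative is -1 in column p, so p enters.

p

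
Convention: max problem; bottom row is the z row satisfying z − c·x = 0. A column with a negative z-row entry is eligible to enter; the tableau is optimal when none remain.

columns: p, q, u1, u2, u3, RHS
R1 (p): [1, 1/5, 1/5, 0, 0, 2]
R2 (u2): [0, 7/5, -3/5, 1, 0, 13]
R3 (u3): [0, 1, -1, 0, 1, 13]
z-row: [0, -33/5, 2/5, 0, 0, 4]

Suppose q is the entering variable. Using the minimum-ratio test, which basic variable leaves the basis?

u2

Column q entries and ratios — p: 2/(1/5) = 10; u2: 13/(7/5) = 65/7; u3: 13/1 = 13.
Smallest ratio is 65/7 in the row of u2, so u2 leaves.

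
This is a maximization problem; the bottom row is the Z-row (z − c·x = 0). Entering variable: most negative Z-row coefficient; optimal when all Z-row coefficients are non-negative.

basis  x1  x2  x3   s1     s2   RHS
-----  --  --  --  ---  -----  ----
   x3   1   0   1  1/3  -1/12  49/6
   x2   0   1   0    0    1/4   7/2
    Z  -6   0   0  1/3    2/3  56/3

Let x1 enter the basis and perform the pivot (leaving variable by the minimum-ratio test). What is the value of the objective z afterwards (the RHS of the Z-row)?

203/3

Ratio test on column x1 — row 1: (49/6)/1 = 49/6; row 2: entry 0 ≤ 0. Minimum is 49/6 at row 1 (x3 leaves); pivot element 1.
Pivot on row 1; the Z-row RHS becomes 56/3 − (-6)·(49/6) = 203/3.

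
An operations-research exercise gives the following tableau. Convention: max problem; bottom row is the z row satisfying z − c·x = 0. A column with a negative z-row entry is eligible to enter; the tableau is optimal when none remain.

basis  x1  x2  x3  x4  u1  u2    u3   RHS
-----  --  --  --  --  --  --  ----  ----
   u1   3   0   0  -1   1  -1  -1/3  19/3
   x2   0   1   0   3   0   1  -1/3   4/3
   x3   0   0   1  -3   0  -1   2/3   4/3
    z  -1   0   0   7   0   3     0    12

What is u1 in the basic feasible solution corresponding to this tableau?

u1 is basic (row 1); its value is the RHS of that row, 19/3.

19/3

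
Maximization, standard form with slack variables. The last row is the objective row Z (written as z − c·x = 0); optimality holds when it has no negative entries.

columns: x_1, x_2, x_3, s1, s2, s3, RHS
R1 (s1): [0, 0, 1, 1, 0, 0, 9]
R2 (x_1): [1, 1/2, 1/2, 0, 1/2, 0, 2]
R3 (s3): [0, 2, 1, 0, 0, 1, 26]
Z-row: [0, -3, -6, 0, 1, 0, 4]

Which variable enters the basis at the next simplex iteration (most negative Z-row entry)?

Negative Z-row entries: x_2: -3, x_3: -6.
The most negative is -6 in column x_3, so x_3 enters.

x_3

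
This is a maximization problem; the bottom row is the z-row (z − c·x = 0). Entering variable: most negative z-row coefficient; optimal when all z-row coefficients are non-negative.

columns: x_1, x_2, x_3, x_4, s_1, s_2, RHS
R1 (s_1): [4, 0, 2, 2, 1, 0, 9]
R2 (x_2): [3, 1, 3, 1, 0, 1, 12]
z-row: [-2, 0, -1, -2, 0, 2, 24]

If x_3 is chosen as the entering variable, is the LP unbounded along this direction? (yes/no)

no

Column x_3 has positive entries in row(s) 1, 2, so the ratio test bounds it — not unbounded.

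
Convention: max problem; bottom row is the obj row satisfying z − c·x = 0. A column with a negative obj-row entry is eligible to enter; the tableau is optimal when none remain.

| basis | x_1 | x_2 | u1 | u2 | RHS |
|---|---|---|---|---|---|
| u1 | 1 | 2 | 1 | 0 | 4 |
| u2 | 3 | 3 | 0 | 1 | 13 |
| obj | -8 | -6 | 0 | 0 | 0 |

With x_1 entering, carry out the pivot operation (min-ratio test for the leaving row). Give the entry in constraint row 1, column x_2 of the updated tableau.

2

Ratio test on column x_1 — row 1: 4/1 = 4; row 2: 13/3 = 13/3. Minimum is 4 at row 1 (u1 leaves); pivot element 1.
Divide row 1 by 1; eliminate column x_1 from the other rows.
In the new row 1, the x_2 entry is the old entry divided by the pivot: 2/1 = 2.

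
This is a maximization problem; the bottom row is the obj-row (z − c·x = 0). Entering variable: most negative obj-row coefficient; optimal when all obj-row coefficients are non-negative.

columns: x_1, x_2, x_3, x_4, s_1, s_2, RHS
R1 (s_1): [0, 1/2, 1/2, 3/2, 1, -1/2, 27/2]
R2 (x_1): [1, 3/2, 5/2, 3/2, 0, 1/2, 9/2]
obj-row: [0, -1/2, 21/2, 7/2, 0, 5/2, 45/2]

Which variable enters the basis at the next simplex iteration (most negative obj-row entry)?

Negative obj-row entries: x_2: -1/2.
The most negative is -1/2 in column x_2, so x_2 enters.

x_2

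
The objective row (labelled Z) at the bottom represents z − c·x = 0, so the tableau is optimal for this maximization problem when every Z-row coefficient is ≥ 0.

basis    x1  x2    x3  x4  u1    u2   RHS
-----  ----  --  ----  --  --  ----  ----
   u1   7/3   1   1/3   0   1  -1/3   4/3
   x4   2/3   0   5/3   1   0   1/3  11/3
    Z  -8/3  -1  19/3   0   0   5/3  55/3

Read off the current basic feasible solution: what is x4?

11/3

x4 is basic (row 2); its value is the RHS of that row, 11/3.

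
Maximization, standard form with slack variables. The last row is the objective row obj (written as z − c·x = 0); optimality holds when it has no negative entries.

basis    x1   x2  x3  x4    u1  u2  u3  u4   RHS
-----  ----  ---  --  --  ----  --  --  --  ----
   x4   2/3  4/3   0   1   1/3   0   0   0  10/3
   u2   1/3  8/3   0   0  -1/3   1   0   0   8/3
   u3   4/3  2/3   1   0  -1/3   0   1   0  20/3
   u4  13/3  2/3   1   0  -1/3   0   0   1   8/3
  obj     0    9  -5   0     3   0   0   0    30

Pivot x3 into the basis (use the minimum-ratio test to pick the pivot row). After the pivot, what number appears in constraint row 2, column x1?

Ratio test on column x3 — row 1: entry 0 ≤ 0; row 2: entry 0 ≤ 0; row 3: (20/3)/1 = 20/3; row 4: (8/3)/1 = 8/3. Minimum is 8/3 at row 4 (u4 leaves); pivot element 1.
Divide row 4 by 1; eliminate column x3 from the other rows.
Row 2 update in column x1: 1/3 − 0·(13/3) = 1/3.

1/3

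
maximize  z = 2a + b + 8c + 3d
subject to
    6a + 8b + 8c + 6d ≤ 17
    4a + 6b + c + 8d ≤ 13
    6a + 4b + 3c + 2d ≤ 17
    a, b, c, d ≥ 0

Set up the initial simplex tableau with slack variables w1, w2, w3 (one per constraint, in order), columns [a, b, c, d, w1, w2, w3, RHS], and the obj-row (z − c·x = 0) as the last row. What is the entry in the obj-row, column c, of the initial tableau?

-8

The obj-row carries the negated objective coefficients: the c entry is -8.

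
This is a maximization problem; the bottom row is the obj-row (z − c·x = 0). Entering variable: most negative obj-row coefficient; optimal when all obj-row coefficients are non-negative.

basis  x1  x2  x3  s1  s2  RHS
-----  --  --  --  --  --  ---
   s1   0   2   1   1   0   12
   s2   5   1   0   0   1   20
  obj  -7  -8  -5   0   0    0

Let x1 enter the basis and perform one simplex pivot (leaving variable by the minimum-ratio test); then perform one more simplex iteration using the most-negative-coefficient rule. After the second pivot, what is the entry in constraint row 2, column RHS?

Ratio test on column x1 — row 1: entry 0 ≤ 0; row 2: 20/5 = 4. Minimum is 4 at row 2 (s2 leaves); pivot element 5.
Divide row 2 by 5; eliminate column x1 from the other rows.
Second iteration: most negative obj-row entry is -33/5 in column x2, so x2 enters.
Ratio test on column x2 — row 1: 12/2 = 6; row 2: 4/(1/5) = 20. Minimum is 6 at row 1 (s1 leaves); pivot element 2.
Divide row 1 by 2; eliminate column x2 from the other rows.
After both pivots, the entry at constraint row 2, column RHS is 14/5.

14/5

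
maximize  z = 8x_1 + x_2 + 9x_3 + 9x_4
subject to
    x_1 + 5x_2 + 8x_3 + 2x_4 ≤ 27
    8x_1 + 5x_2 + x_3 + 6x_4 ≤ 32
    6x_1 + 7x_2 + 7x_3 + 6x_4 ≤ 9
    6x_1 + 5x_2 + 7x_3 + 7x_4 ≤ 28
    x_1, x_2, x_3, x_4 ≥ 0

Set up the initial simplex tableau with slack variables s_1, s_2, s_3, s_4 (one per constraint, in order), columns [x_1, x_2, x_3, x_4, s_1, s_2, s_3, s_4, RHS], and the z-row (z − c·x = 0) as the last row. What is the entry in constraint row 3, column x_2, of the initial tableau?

Constraint 3 has coefficient 7 on x_2.

7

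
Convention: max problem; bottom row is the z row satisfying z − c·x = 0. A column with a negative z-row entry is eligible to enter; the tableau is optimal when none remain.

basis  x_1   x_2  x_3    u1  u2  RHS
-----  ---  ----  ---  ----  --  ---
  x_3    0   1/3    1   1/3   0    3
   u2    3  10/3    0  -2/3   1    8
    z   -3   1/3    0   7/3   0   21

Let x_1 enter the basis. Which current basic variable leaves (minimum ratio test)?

Column x_1 entries and ratios — x_3: 0 ≤ 0, skip; u2: 8/3 = 8/3.
Smallest ratio is 8/3 in the row of u2, so u2 leaves.

u2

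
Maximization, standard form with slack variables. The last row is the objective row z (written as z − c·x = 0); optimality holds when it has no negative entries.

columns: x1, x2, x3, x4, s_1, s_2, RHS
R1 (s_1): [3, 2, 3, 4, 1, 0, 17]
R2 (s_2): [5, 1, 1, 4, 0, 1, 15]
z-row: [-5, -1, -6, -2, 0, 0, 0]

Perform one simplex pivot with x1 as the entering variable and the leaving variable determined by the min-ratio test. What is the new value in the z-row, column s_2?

Ratio test on column x1 — row 1: 17/3 = 17/3; row 2: 15/5 = 3. Minimum is 3 at row 2 (s_2 leaves); pivot element 5.
Divide row 2 by 5; eliminate column x1 from the other rows.
z-row update in column s_2: 0 − (-5)·(1/5) = 1.

1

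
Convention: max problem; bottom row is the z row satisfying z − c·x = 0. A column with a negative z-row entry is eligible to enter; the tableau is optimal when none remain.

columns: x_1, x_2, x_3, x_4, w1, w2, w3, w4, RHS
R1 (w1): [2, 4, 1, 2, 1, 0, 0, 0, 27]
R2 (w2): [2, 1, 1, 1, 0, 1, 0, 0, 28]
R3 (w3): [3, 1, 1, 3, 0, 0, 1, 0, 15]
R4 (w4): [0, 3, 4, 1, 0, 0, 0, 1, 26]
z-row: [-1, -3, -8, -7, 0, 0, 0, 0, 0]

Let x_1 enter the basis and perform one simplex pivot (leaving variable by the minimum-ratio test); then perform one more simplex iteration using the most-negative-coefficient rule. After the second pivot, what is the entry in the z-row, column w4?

23/12

Ratio test on column x_1 — row 1: 27/2 = 27/2; row 2: 28/2 = 14; row 3: 15/3 = 5; row 4: entry 0 ≤ 0. Minimum is 5 at row 3 (w3 leaves); pivot element 3.
Divide row 3 by 3; eliminate column x_1 from the other rows.
Second iteration: most negative z-row entry is -23/3 in column x_3, so x_3 enters.
Ratio test on column x_3 — row 1: 17/(1/3) = 51; row 2: 18/(1/3) = 54; row 3: 5/(1/3) = 15; row 4: 26/4 = 13/2. Minimum is 13/2 at row 4 (w4 leaves); pivot element 4.
Divide row 4 by 4; eliminate column x_3 from the other rows.
After both pivots, the entry at the z-row, column w4 is 23/12.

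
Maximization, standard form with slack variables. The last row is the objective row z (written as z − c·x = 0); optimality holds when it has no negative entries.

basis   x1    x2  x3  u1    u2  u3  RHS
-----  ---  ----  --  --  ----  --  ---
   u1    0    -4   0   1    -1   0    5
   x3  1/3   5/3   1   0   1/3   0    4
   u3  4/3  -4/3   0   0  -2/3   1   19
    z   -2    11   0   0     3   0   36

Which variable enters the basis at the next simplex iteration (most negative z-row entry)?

x1

Negative z-row entries: x1: -2.
The most negative is -2 in column x1, so x1 enters.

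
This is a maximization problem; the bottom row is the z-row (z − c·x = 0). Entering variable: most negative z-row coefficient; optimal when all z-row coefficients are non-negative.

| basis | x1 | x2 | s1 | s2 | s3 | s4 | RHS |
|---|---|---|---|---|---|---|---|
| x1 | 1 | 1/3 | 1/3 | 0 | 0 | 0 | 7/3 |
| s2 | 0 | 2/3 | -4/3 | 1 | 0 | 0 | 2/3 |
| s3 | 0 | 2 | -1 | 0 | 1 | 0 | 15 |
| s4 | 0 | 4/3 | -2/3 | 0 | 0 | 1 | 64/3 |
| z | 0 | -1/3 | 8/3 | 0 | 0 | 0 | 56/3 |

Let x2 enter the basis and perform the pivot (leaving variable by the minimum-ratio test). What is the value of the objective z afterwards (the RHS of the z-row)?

19

Ratio test on column x2 — row 1: (7/3)/(1/3) = 7; row 2: (2/3)/(2/3) = 1; row 3: 15/2 = 15/2; row 4: (64/3)/(4/3) = 16. Minimum is 1 at row 2 (s2 leaves); pivot element 2/3.
Pivot on row 2; the z-row RHS becomes 56/3 − (-1/3)·1 = 19.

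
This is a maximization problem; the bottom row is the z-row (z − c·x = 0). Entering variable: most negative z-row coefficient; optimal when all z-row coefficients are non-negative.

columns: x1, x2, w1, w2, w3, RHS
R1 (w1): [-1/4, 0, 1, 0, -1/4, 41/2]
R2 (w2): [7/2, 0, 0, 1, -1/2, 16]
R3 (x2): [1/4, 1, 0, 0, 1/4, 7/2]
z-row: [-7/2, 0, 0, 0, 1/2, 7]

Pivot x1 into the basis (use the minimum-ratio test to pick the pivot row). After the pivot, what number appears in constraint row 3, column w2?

-1/14

Ratio test on column x1 — row 1: entry -1/4 ≤ 0; row 2: 16/(7/2) = 32/7; row 3: (7/2)/(1/4) = 14. Minimum is 32/7 at row 2 (w2 leaves); pivot element 7/2.
Divide row 2 by 7/2; eliminate column x1 from the other rows.
Row 3 update in column w2: 0 − (1/4)·(2/7) = -1/14.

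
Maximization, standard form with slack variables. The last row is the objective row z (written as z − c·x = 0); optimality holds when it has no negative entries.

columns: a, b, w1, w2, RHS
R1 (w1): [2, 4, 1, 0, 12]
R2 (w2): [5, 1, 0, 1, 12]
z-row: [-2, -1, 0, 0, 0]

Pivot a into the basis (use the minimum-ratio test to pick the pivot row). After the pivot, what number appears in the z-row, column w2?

2/5

Ratio test on column a — row 1: 12/2 = 6; row 2: 12/5 = 12/5. Minimum is 12/5 at row 2 (w2 leaves); pivot element 5.
Divide row 2 by 5; eliminate column a from the other rows.
z-row update in column w2: 0 − (-2)·(1/5) = 2/5.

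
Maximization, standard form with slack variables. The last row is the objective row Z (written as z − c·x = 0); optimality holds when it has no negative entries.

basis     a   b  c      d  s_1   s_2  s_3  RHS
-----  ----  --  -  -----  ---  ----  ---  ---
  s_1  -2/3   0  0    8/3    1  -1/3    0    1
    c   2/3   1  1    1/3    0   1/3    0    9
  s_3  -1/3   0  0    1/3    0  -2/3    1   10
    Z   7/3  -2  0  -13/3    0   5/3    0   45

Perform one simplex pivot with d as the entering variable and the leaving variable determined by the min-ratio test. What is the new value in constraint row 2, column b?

1

Ratio test on column d — row 1: 1/(8/3) = 3/8; row 2: 9/(1/3) = 27; row 3: 10/(1/3) = 30. Minimum is 3/8 at row 1 (s_1 leaves); pivot element 8/3.
Divide row 1 by 8/3; eliminate column d from the other rows.
Row 2 update in column b: 1 − (1/3)·0 = 1.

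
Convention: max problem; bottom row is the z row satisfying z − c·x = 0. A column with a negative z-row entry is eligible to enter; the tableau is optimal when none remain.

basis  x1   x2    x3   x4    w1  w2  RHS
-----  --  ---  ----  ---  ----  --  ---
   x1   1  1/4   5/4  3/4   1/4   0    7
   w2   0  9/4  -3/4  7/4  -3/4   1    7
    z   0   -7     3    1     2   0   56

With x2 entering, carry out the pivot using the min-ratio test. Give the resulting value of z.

700/9

Ratio test on column x2 — row 1: 7/(1/4) = 28; row 2: 7/(9/4) = 28/9. Minimum is 28/9 at row 2 (w2 leaves); pivot element 9/4.
Pivot on row 2; the z-row RHS becomes 56 − (-7)·(28/9) = 700/9.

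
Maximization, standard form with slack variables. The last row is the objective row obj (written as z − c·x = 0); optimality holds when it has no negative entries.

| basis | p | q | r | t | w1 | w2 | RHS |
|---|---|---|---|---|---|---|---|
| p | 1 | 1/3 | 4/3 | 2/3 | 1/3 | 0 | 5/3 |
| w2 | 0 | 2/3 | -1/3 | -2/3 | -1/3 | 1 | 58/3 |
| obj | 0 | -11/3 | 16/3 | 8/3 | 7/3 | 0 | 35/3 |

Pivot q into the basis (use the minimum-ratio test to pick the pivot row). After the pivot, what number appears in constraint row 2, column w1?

Ratio test on column q — row 1: (5/3)/(1/3) = 5; row 2: (58/3)/(2/3) = 29. Minimum is 5 at row 1 (p leaves); pivot element 1/3.
Divide row 1 by 1/3; eliminate column q from the other rows.
Row 2 update in column w1: -1/3 − (2/3)·1 = -1.

-1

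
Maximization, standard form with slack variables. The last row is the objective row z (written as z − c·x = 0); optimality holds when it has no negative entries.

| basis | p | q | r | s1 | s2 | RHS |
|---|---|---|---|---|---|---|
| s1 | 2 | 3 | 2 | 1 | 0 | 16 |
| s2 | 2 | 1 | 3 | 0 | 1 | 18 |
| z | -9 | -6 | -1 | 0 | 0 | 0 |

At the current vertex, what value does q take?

0

q is not in the basis, so in the current basic feasible solution q = 0.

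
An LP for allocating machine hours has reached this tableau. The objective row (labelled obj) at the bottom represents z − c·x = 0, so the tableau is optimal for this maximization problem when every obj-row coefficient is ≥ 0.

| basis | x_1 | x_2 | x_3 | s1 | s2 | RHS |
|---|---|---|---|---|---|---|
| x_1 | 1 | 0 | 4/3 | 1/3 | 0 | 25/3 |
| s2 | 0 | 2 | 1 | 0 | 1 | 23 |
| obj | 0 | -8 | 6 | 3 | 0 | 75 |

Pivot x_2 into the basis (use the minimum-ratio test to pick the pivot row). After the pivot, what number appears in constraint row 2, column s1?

0

Ratio test on column x_2 — row 1: entry 0 ≤ 0; row 2: 23/2 = 23/2. Minimum is 23/2 at row 2 (s2 leaves); pivot element 2.
Divide row 2 by 2; eliminate column x_2 from the other rows.
In the new row 2, the s1 entry is the old entry divided by the pivot: 0/2 = 0.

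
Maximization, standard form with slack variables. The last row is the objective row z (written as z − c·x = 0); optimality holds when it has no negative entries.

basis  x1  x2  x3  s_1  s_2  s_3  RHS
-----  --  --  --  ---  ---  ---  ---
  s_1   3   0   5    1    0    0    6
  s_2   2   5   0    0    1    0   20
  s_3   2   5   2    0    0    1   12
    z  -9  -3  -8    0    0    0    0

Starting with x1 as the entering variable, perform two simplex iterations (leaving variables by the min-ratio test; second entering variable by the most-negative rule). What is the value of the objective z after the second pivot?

114/5

Ratio test on column x1 — row 1: 6/3 = 2; row 2: 20/2 = 10; row 3: 12/2 = 6. Minimum is 2 at row 1 (s_1 leaves); pivot element 3.
Pivot on row 1; the z-row RHS becomes 0 − (-9)·2 = 18.
Next entering variable (most negative z-row entry -3): x2.
Ratio test on column x2 — row 1: entry 0 ≤ 0; row 2: 16/5 = 16/5; row 3: 8/5 = 8/5. Minimum is 8/5 at row 3 (s_3 leaves); pivot element 5.
After the second pivot the z-row RHS is 18 − (-3)·(8/5) = 114/5.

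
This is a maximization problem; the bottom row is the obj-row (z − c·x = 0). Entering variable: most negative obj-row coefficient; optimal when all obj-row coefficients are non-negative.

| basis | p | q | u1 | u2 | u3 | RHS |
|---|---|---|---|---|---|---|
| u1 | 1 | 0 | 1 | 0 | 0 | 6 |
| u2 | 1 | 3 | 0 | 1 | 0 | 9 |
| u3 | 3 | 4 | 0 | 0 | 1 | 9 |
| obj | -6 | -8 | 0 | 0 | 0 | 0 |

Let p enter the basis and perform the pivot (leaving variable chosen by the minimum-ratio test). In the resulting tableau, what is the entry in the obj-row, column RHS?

Ratio test on column p — row 1: 6/1 = 6; row 2: 9/1 = 9; row 3: 9/3 = 3. Minimum is 3 at row 3 (u3 leaves); pivot element 3.
Divide row 3 by 3; eliminate column p from the other rows.
obj-row update in column RHS: 0 − (-6)·3 = 18.

18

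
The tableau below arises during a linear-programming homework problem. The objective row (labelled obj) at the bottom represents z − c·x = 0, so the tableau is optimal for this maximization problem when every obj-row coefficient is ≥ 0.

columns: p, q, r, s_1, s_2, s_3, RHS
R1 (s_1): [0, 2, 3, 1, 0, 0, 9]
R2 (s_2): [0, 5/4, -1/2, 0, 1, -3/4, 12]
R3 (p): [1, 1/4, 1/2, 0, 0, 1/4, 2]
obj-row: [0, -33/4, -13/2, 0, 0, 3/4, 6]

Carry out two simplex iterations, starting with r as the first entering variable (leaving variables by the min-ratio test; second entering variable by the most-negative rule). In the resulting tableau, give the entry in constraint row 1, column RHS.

9/2

Ratio test on column r — row 1: 9/3 = 3; row 2: entry -1/2 ≤ 0; row 3: 2/(1/2) = 4. Minimum is 3 at row 1 (s_1 leaves); pivot element 3.
Divide row 1 by 3; eliminate column r from the other rows.
Second iteration: most negative obj-row entry is -47/12 in column q, so q enters.
Ratio test on column q — row 1: 3/(2/3) = 9/2; row 2: (27/2)/(19/12) = 162/19; row 3: entry -1/12 ≤ 0. Minimum is 9/2 at row 1 (r leaves); pivot element 2/3.
Divide row 1 by 2/3; eliminate column q from the other rows.
After both pivots, the entry at constraint row 1, column RHS is 9/2.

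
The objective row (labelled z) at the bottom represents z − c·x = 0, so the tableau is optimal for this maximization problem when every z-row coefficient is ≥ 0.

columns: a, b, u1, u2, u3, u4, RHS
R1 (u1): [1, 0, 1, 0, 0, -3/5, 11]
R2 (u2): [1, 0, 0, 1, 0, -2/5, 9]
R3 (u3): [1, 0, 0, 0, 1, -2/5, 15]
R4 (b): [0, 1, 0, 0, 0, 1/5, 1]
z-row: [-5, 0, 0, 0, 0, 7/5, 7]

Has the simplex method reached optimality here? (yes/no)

no

The z-row has a negative entry -5 in column a, so it is not optimal.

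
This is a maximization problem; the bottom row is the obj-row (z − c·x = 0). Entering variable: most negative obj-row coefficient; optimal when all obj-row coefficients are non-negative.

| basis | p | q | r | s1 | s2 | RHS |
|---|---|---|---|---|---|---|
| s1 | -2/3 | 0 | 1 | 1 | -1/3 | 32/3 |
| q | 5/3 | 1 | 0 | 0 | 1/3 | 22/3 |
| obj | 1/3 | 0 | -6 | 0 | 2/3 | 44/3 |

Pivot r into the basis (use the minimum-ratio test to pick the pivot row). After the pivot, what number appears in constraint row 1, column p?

-2/3

Ratio test on column r — row 1: (32/3)/1 = 32/3; row 2: entry 0 ≤ 0. Minimum is 32/3 at row 1 (s1 leaves); pivot element 1.
Divide row 1 by 1; eliminate column r from the other rows.
In the new row 1, the p entry is the old entry divided by the pivot: (-2/3)/1 = -2/3.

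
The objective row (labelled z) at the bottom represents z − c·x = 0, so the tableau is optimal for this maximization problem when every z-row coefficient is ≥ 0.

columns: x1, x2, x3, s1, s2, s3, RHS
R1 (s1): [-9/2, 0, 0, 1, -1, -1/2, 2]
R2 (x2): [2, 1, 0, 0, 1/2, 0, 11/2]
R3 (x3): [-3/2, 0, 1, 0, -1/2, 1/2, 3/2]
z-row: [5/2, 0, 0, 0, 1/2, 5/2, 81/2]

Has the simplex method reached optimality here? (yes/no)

yes

Every z-row coefficient is ≥ 0, so the tableau is optimal.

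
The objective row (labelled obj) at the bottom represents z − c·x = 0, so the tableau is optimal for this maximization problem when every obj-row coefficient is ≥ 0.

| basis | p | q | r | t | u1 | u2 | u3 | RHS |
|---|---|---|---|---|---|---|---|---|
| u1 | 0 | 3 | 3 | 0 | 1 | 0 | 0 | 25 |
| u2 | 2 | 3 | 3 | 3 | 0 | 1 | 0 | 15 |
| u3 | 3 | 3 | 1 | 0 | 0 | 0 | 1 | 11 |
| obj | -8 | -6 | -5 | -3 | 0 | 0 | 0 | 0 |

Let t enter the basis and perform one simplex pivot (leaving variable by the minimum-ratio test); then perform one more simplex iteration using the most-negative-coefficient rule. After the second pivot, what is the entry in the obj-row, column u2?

Ratio test on column t — row 1: entry 0 ≤ 0; row 2: 15/3 = 5; row 3: entry 0 ≤ 0. Minimum is 5 at row 2 (u2 leaves); pivot element 3.
Divide row 2 by 3; eliminate column t from the other rows.
Second iteration: most negative obj-row entry is -6 in column p, so p enters.
Ratio test on column p — row 1: entry 0 ≤ 0; row 2: 5/(2/3) = 15/2; row 3: 11/3 = 11/3. Minimum is 11/3 at row 3 (u3 leaves); pivot element 3.
Divide row 3 by 3; eliminate column p from the other rows.
After both pivots, the entry at the obj-row, column u2 is 1.

1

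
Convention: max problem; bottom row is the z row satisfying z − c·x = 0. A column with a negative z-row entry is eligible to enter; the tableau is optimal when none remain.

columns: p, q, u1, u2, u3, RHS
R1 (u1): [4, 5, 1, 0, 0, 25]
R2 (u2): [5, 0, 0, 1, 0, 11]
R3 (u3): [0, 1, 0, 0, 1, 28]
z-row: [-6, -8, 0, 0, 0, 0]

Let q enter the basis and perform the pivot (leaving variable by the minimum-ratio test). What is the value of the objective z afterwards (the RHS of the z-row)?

Ratio test on column q — row 1: 25/5 = 5; row 2: entry 0 ≤ 0; row 3: 28/1 = 28. Minimum is 5 at row 1 (u1 leaves); pivot element 5.
Pivot on row 1; the z-row RHS becomes 0 − (-8)·5 = 40.

40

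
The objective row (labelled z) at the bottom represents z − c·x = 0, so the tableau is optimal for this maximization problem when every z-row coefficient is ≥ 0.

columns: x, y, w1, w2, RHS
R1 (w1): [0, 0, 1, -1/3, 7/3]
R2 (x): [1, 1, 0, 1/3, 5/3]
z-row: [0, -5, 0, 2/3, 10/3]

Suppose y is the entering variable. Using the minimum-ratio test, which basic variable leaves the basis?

x

Column y entries and ratios — w1: 0 ≤ 0, skip; x: (5/3)/1 = 5/3.
Smallest ratio is 5/3 in the row of x, so x leaves.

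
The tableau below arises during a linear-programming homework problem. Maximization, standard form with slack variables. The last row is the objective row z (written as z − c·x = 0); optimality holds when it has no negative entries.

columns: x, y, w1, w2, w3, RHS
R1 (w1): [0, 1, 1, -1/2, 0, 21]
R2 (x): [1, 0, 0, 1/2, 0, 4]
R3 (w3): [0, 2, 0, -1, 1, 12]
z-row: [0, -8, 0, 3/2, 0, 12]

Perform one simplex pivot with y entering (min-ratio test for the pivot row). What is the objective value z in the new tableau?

60

Ratio test on column y — row 1: 21/1 = 21; row 2: entry 0 ≤ 0; row 3: 12/2 = 6. Minimum is 6 at row 3 (w3 leaves); pivot element 2.
Pivot on row 3; the z-row RHS becomes 12 − (-8)·6 = 60.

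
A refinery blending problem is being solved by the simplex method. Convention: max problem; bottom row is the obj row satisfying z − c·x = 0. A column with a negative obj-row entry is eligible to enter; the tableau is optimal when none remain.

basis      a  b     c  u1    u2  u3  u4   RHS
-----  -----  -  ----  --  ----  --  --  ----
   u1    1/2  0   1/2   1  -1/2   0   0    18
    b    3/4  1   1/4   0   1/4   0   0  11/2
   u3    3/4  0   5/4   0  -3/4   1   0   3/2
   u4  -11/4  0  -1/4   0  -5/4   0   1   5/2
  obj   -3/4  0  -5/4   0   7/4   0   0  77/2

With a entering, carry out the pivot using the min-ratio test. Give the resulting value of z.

Ratio test on column a — row 1: 18/(1/2) = 36; row 2: (11/2)/(3/4) = 22/3; row 3: (3/2)/(3/4) = 2; row 4: entry -11/4 ≤ 0. Minimum is 2 at row 3 (u3 leaves); pivot element 3/4.
Pivot on row 3; the obj-row RHS becomes 77/2 − (-3/4)·2 = 40.

40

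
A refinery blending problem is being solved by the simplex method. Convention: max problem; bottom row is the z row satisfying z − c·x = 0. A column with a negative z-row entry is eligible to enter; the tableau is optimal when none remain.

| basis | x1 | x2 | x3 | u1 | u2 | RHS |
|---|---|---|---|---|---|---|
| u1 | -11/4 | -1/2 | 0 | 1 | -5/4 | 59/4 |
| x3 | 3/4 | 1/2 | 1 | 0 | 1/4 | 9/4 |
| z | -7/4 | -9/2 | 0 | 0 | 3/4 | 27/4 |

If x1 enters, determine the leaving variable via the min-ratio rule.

Column x1 entries and ratios — u1: -11/4 ≤ 0, skip; x3: (9/4)/(3/4) = 3.
Smallest ratio is 3 in the row of x3, so x3 leaves.

x3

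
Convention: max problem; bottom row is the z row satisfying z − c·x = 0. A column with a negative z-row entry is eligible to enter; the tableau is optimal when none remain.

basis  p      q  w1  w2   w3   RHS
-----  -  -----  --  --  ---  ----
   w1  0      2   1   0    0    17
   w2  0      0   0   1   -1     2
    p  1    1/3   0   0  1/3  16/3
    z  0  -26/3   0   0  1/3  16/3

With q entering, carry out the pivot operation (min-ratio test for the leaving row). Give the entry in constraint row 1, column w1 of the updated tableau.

1/2

Ratio test on column q — row 1: 17/2 = 17/2; row 2: entry 0 ≤ 0; row 3: (16/3)/(1/3) = 16. Minimum is 17/2 at row 1 (w1 leaves); pivot element 2.
Divide row 1 by 2; eliminate column q from the other rows.
In the new row 1, the w1 entry is the old entry divided by the pivot: 1/2 = 1/2.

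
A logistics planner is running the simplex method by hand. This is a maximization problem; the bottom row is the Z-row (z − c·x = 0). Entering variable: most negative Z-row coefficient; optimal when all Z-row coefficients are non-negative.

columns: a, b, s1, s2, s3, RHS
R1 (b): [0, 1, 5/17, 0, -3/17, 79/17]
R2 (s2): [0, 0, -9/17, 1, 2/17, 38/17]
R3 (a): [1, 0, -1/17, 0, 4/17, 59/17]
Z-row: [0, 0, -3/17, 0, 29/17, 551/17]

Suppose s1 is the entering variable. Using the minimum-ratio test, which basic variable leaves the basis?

b

Column s1 entries and ratios — b: (79/17)/(5/17) = 79/5; s2: -9/17 ≤ 0, skip; a: -1/17 ≤ 0, skip.
Smallest ratio is 79/5 in the row of b, so b leaves.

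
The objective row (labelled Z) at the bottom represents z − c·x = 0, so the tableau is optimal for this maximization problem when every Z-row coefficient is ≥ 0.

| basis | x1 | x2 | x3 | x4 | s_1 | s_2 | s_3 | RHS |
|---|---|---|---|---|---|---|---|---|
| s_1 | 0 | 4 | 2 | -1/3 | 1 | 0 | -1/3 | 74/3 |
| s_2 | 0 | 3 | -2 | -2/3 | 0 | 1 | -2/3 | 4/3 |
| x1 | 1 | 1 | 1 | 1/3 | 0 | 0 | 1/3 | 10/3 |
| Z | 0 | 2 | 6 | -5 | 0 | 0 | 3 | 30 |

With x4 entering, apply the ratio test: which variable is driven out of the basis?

Column x4 entries and ratios — s_1: -1/3 ≤ 0, skip; s_2: -2/3 ≤ 0, skip; x1: (10/3)/(1/3) = 10.
Smallest ratio is 10 in the row of x1, so x1 leaves.

x1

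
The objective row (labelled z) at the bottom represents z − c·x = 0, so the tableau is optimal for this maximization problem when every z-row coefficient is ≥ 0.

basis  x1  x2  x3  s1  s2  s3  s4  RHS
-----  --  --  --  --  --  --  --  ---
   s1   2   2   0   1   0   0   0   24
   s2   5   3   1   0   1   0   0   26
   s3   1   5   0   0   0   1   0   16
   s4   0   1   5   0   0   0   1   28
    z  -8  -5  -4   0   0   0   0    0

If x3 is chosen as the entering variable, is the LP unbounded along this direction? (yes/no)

no

Column x3 has positive entries in row(s) 2, 4, so the ratio test bounds it — not unbounded.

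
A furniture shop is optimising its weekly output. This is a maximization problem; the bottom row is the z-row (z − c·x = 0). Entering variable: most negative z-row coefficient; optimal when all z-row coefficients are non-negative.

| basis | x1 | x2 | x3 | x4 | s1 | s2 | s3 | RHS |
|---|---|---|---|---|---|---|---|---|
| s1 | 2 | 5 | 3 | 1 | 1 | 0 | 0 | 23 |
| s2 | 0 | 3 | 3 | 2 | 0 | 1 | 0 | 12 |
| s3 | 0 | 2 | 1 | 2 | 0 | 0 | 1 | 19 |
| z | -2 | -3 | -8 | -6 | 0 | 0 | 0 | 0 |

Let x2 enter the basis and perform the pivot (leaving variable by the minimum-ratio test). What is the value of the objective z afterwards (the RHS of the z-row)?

12

Ratio test on column x2 — row 1: 23/5 = 23/5; row 2: 12/3 = 4; row 3: 19/2 = 19/2. Minimum is 4 at row 2 (s2 leaves); pivot element 3.
Pivot on row 2; the z-row RHS becomes 0 − (-3)·4 = 12.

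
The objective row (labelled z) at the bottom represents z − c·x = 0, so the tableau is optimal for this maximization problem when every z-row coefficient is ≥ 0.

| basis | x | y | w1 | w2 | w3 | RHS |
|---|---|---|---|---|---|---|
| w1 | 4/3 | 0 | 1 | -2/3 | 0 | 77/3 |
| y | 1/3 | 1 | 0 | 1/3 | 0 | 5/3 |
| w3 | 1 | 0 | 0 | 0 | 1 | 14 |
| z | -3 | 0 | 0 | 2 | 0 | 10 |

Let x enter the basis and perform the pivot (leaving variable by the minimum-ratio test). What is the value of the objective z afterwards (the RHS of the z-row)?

25

Ratio test on column x — row 1: (77/3)/(4/3) = 77/4; row 2: (5/3)/(1/3) = 5; row 3: 14/1 = 14. Minimum is 5 at row 2 (y leaves); pivot element 1/3.
Pivot on row 2; the z-row RHS becomes 10 − (-3)·5 = 25.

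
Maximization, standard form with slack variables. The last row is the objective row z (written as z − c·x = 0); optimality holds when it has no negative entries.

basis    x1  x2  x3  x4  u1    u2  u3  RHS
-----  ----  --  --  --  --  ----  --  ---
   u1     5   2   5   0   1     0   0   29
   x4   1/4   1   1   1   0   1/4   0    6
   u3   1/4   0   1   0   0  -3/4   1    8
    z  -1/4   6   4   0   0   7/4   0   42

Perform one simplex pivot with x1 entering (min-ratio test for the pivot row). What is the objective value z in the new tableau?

869/20

Ratio test on column x1 — row 1: 29/5 = 29/5; row 2: 6/(1/4) = 24; row 3: 8/(1/4) = 32. Minimum is 29/5 at row 1 (u1 leaves); pivot element 5.
Pivot on row 1; the z-row RHS becomes 42 − (-1/4)·(29/5) = 869/20.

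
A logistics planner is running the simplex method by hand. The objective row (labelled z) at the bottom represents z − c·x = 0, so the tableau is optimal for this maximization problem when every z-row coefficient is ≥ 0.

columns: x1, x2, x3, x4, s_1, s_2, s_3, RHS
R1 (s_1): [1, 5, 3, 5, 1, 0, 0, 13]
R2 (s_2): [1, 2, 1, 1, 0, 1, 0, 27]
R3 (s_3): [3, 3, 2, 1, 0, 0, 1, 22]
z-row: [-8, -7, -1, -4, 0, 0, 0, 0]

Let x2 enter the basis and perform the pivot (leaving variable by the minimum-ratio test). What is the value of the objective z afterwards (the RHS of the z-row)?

Ratio test on column x2 — row 1: 13/5 = 13/5; row 2: 27/2 = 27/2; row 3: 22/3 = 22/3. Minimum is 13/5 at row 1 (s_1 leaves); pivot element 5.
Pivot on row 1; the z-row RHS becomes 0 − (-7)·(13/5) = 91/5.

91/5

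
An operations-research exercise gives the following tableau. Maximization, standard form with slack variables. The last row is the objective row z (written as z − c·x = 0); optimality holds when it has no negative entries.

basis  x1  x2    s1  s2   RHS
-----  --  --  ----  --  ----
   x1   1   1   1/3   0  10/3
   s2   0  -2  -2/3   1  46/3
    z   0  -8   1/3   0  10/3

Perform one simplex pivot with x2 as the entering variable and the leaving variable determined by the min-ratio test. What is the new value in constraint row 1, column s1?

1/3

Ratio test on column x2 — row 1: (10/3)/1 = 10/3; row 2: entry -2 ≤ 0. Minimum is 10/3 at row 1 (x1 leaves); pivot element 1.
Divide row 1 by 1; eliminate column x2 from the other rows.
In the new row 1, the s1 entry is the old entry divided by the pivot: (1/3)/1 = 1/3.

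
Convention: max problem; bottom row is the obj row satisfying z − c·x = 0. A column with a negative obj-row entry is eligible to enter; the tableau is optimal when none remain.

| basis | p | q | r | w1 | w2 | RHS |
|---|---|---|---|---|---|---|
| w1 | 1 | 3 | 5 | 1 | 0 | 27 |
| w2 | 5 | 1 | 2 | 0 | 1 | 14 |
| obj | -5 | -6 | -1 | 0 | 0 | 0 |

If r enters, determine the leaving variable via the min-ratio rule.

w1

Column r entries and ratios — w1: 27/5 = 27/5; w2: 14/2 = 7.
Smallest ratio is 27/5 in the row of w1, so w1 leaves.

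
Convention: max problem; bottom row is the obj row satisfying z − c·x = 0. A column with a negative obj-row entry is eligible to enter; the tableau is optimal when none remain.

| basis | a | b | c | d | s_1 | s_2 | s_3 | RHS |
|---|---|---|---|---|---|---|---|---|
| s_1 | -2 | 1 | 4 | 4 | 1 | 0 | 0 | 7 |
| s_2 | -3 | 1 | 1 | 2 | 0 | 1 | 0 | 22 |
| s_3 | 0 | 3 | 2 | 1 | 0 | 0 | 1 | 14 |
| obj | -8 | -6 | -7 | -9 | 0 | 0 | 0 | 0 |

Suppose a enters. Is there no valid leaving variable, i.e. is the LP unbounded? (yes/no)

Every constraint-row entry in column a is ≤ 0, so increasing a is unbounded.

yes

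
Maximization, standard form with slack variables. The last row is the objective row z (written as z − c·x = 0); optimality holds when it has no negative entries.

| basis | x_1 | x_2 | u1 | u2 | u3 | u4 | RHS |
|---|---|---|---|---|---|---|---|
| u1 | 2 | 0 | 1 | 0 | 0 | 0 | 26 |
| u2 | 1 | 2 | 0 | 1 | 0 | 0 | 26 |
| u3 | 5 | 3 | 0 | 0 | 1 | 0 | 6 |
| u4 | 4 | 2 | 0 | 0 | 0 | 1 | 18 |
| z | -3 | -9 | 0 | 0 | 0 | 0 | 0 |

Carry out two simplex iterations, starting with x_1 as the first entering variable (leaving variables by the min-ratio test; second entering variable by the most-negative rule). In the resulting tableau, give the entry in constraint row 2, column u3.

Ratio test on column x_1 — row 1: 26/2 = 13; row 2: 26/1 = 26; row 3: 6/5 = 6/5; row 4: 18/4 = 9/2. Minimum is 6/5 at row 3 (u3 leaves); pivot element 5.
Divide row 3 by 5; eliminate column x_1 from the other rows.
Second iteration: most negative z-row entry is -36/5 in column x_2, so x_2 enters.
Ratio test on column x_2 — row 1: entry -6/5 ≤ 0; row 2: (124/5)/(7/5) = 124/7; row 3: (6/5)/(3/5) = 2; row 4: entry -2/5 ≤ 0. Minimum is 2 at row 3 (x_1 leaves); pivot element 3/5.
Divide row 3 by 3/5; eliminate column x_2 from the other rows.
After both pivots, the entry at constraint row 2, column u3 is -2/3.

-2/3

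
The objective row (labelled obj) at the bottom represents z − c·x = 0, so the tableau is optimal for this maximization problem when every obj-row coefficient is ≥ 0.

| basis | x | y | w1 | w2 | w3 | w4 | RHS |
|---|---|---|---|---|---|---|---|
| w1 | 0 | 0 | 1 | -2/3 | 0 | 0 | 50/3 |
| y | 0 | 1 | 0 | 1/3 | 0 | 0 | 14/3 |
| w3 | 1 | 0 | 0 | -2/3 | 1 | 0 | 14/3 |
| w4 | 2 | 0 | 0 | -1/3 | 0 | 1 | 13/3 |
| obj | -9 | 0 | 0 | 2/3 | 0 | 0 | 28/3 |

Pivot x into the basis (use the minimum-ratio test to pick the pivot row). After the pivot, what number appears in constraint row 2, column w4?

Ratio test on column x — row 1: entry 0 ≤ 0; row 2: entry 0 ≤ 0; row 3: (14/3)/1 = 14/3; row 4: (13/3)/2 = 13/6. Minimum is 13/6 at row 4 (w4 leaves); pivot element 2.
Divide row 4 by 2; eliminate column x from the other rows.
Row 2 update in column w4: 0 − 0·(1/2) = 0.

0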